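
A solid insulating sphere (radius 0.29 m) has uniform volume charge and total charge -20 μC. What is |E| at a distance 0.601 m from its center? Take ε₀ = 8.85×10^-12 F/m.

By spherical symmetry E is radial; choose a Gaussian sphere of radius r = 0.601 m (r > R, so the entire charge is enclosed).
Q_enc = -20 μC = -2.00e-5 C.
Gauss's law: E·4πr² = Q_enc/ε₀.
E = |Q_enc|/(4πε₀r²) = (2.00×10^-5)/(4π·8.85×10^-12·(0.601)²) = 4.98×10^5 N/C.

E = 4.98×10^5 N/C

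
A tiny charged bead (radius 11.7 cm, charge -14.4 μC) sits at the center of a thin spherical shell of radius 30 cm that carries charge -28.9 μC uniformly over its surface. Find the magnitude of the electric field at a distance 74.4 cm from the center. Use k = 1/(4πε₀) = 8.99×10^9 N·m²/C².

Take a concentric spherical Gaussian surface of radius r = 74.4 cm (r > 30 cm, enclosing both).
Q_enc = (-14.4 μC) + (-28.9 μC) = -4.33×10^-5 C.
Gauss's law: E·4πr² = Q_enc/ε₀.
E = k|Q_enc|/r² = (8.99×10^9)(4.33×10^-5)/(0.744)² = 7.03×10^5 N/C.

E ≈ 7.03×10^5 N/C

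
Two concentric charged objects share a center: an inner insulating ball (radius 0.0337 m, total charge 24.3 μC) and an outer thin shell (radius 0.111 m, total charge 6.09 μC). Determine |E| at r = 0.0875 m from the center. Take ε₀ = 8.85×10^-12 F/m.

Use a concentric Gaussian sphere at r = 0.0875 m (between the bodies, 0.0337 m < r < 0.111 m).
Only the inner charge is enclosed; the outer shell contributes nothing inside itself. Q_enc = 24.3 μC = 2.43×10^-5 C.
Gauss's law: E·4πr² = Q_enc/ε₀.
E = |Q_enc|/(4πε₀r²) = (2.43×10^-5)/(4π·8.85×10^-12·(0.0875)²) = 2.85×10^7 N/C.

|E| ≈ 2.85×10^7 V/m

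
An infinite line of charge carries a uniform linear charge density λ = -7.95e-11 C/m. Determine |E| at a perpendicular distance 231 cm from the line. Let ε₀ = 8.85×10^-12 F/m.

Choose a coaxial cylinder of radius r = 231 cm (arbitrary length L) as the Gaussian surface.
Q_enc = λL, so λ_enc = -7.95×10^-11 C/m.
By Gauss's law (flux through the curved wall only), E·2πrL = λ_enc L/ε₀.
E = |λ_enc|/(2πε₀r) = (7.95e-11)/(2π·8.85×10^-12·2.31) = 0.619 N/C.

E = 0.619 N/C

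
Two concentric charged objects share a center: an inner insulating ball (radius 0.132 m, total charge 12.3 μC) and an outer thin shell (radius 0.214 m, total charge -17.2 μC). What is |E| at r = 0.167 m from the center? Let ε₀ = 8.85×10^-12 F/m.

Symmetry ⇒ E = E(r) r̂. Gaussian sphere of radius r = 0.167 m (between the bodies, 0.132 m < r < 0.214 m).
Only the inner charge is enclosed; the outer shell contributes nothing inside itself. Q_enc = 12.3 μC = 1.23×10^-5 C.
Gauss's law: E·4πr² = Q_enc/ε₀.
E = |Q_enc|/(4πε₀r²) = (1.23×10^-5)/(4π·8.85×10^-12·(0.167)²) = 3.97e6 N/C.

|E| ≈ 3.97e6 V/m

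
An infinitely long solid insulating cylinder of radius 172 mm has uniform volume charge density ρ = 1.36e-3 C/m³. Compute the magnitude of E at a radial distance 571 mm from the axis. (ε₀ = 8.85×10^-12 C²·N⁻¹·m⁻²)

By cylindrical symmetry E is radial; use a coaxial Gaussian cylinder of radius 571 mm and length L (r > 172 mm, full cross-section enclosed).
λ_enc = ρ·πR² = (1.36×10^-3)π(0.172)² = 1.264×10^-4 C/m.
Since E is radial and uniform over the curved surface, Φ = E·2πrL = Q_enc/ε₀ = λ_enc L/ε₀.
E = |λ_enc|/(2πε₀r) = (1.264×10^-4)/(2π·8.85×10^-12·0.571) = 3.98×10^6 N/C.

E ≈ 3.98×10^6 N/C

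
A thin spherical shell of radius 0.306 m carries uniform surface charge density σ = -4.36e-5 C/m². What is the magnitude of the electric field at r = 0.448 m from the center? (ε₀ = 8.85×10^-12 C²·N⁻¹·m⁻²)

2.30×10^6 N/C

By spherical symmetry E is radial; choose a Gaussian sphere of radius r = 0.448 m (r > 0.306 m).
The entire shell is enclosed: Q_enc = σ·4πR² = (-4.36×10^-5)·4π·(0.306)² = -5.13×10^-5 C.
By Gauss's law, ∮E·dA = E·4πr² = Q_enc/ε₀.
E = |Q_enc|/(4πε₀r²) = (5.13×10^-5)/(4π·8.85×10^-12·(0.448)²) = 2.30×10^6 N/C.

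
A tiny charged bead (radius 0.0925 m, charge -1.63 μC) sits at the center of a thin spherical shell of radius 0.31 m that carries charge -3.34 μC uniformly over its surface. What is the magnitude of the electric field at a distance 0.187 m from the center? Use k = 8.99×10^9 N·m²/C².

Take a concentric spherical Gaussian surface of radius r = 0.187 m (between the bodies, 0.0925 m < r < 0.31 m).
Only the inner charge is enclosed; the outer shell contributes nothing inside itself. Q_enc = -1.63 μC = -1.63×10^-6 C.
By Gauss's law, ∮E·dA = E·4πr² = Q_enc/ε₀.
E = k|Q_enc|/r² = (8.99×10^9)(1.63×10^-6)/(0.187)² = 4.19×10^5 N/C.

|E| ≈ 4.19×10^5 N/C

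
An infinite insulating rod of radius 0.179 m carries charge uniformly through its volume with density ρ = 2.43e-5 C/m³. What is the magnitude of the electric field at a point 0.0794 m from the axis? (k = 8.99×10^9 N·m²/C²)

Take a coaxial cylindrical Gaussian surface of radius r = 0.0794 m and length L (r < R).
Enclosed charge per unit length: λ_enc = ρ·πr² = (2.43e-5)π(0.0794)² = 4.813×10^-7 C/m.
Applying ∮E·dA = Q_enc/ε₀ with the end caps contributing no flux:
E = 2k|λ_enc|/r = 2(8.99×10^9)(4.813×10^-7)/(0.0794) = 1.09×10^5 N/C.

|E| = 1.09×10^5 V/m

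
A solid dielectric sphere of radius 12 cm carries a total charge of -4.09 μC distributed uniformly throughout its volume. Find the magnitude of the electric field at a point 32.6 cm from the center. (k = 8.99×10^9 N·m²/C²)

E ≈ 3.46×10^5 V/m

Use a concentric Gaussian sphere at r = 32.6 cm (r > R, so the entire charge is enclosed).
Q_enc = -4.09 μC = -4.09×10^-6 C.
Since E is radial and uniform over the Gaussian sphere, Φ = E·4πr² = Q_enc/ε₀.
E = k|Q_enc|/r² = (8.99×10^9)(4.09×10^-6)/(0.326)² = 3.46×10^5 N/C.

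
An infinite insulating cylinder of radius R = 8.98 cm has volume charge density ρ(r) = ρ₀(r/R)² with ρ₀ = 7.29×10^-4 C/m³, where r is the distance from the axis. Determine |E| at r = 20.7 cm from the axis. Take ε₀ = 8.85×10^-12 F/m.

Coaxial Gaussian cylinder, radius r = 20.7 cm, length L (r > R, full charge per length enclosed).
λ_enc = 2π ∫₀^R ρ₀(r'/R)^2 r' dr' = 2πρ₀R²/4 = 9.234×10^-6 C/m.
Applying ∮E·dA = Q_enc/ε₀ with the end caps contributing no flux:
E = |λ_enc|/(2πε₀r) = (9.234×10^-6)/(2π·8.85×10^-12·0.207) = 8.02×10^5 N/C.

E = 8.02×10^5 V/m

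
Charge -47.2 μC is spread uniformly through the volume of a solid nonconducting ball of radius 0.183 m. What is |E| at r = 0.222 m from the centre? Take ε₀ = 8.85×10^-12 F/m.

By spherical symmetry E is radial; choose a Gaussian sphere of radius r = 0.222 m (r > R, so the entire charge is enclosed).
Q_enc = -47.2 μC = -4.72×10^-5 C.
Since E is radial and uniform over the Gaussian sphere, Φ = E·4πr² = Q_enc/ε₀.
E = |Q_enc|/(4πε₀r²) = (4.72×10^-5)/(4π·8.85×10^-12·(0.222)²) = 8.61e6 N/C.

|E| ≈ 8.61×10^6 N/C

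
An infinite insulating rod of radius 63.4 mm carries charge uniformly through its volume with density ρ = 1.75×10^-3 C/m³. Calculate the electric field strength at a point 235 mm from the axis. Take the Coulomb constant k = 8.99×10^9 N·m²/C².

|E| ≈ 1.69×10^6 N/C

By cylindrical symmetry E is radial; use a coaxial Gaussian cylinder of radius 235 mm and length L (r > 63.4 mm, full cross-section enclosed).
λ_enc = ρ·πR² = (1.75×10^-3)π(0.0634)² = 2.21×10^-5 C/m.
Since E is radial and uniform over the curved surface, Φ = E·2πrL = Q_enc/ε₀ = λ_enc L/ε₀.
E = 2k|λ_enc|/r = 2(8.99×10^9)(2.21e-5)/(0.235) = 1.69×10^6 N/C.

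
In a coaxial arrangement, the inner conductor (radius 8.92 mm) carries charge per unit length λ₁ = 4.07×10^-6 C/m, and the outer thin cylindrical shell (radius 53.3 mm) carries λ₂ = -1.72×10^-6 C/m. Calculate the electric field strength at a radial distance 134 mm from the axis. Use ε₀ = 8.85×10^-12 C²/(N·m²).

|E| ≈ 3.15e5 V/m

Take a coaxial cylindrical Gaussian surface of radius r = 134 mm and length L (r > 53.3 mm, enclosing both).
λ_enc = λ₁ + λ₂ = (4.07e-6) + (-1.72e-6) = 2.35×10^-6 C/m.
Since E is radial and uniform over the curved surface, Φ = E·2πrL = Q_enc/ε₀ = λ_enc L/ε₀.
E = |λ_enc|/(2πε₀r) = (2.35×10^-6)/(2π·8.85×10^-12·0.134) = 3.15×10^5 N/C.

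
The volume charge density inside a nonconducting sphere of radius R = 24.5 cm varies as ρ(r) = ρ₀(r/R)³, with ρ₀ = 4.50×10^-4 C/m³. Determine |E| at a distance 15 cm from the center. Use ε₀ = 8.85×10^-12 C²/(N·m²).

|E| = 2.92e5 V/m

Use a concentric Gaussian sphere at r = 15 cm (r < R).
Q_enc = ∫₀^r ρ(r')·4πr'² dr' = (4πρ₀/R³) ∫₀^r r'^5 dr' = 4πρ₀ r^6/(6·R³) = 7.30e-7 C.
Since E is radial and uniform over the Gaussian sphere, Φ = E·4πr² = Q_enc/ε₀.
E = |Q_enc|/(4πε₀r²) = (7.30e-7)/(4π·8.85×10^-12·(0.15)²) = 2.92×10^5 N/C.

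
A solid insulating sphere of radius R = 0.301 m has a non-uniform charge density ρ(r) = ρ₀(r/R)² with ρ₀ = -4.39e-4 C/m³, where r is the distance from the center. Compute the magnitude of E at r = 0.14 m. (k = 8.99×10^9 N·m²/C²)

|E| ≈ 3.00×10^5 V/m

Take a concentric spherical Gaussian surface of radius r = 0.14 m (r < R).
Integrate the density: Q_enc = 4π ∫₀^r ρ₀(r'/R)^2 r'² dr' = 4πρ₀ r^5/(5·R²) = -6.55×10^-7 C.
Gauss's law: E·4πr² = Q_enc/ε₀.
E = k|Q_enc|/r² = (8.99×10^9)(6.55×10^-7)/(0.14)² = 3.00e5 N/C.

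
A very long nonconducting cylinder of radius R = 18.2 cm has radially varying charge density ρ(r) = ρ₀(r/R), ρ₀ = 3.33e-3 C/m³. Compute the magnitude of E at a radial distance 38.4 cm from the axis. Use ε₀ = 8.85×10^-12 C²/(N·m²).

By cylindrical symmetry E is radial; use a coaxial Gaussian cylinder of radius 38.4 cm and length L (r > R, full charge per length enclosed).
λ_enc = 2π ∫₀^R ρ₀(r'/R)^1 r' dr' = 2πρ₀R²/3 = 2.31×10^-4 C/m.
Applying ∮E·dA = Q_enc/ε₀ with the end caps contributing no flux:
E = |λ_enc|/(2πε₀r) = (2.31e-4)/(2π·8.85×10^-12·0.384) = 1.08×10^7 N/C.

|E| ≈ 1.08×10^7 N/C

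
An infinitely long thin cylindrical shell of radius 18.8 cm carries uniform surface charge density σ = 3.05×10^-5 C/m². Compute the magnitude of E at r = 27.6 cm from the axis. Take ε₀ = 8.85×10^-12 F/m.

E = 2.35e6 N/C

Take a coaxial cylindrical Gaussian surface of radius r = 27.6 cm and length L (r > 18.8 cm).
The whole shell is enclosed: λ_enc = σ·2πR = (3.05e-5)·2π·(0.188) = 3.603×10^-5 C/m.
Gauss's law: E·2πrL = λ_enc L/ε₀.
E = |λ_enc|/(2πε₀r) = (3.603×10^-5)/(2π·8.85×10^-12·0.276) = 2.35×10^6 N/C.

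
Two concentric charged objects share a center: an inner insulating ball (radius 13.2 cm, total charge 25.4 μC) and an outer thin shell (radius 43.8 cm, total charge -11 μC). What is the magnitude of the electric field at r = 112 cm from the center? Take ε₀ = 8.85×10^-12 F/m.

E = 1.03e5 N/C

Use a concentric Gaussian sphere at r = 112 cm (r > 43.8 cm, enclosing both).
Q_enc = (25.4 μC) + (-11 μC) = 1.44e-5 C.
Since E is radial and uniform over the Gaussian sphere, Φ = E·4πr² = Q_enc/ε₀.
E = |Q_enc|/(4πε₀r²) = (1.44×10^-5)/(4π·8.85×10^-12·(1.12)²) = 1.03e5 N/C.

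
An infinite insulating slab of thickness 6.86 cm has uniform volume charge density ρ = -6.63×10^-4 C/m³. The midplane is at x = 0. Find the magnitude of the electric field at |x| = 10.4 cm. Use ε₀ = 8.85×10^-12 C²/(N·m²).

|E| = 2.57×10^6 N/C

The point |x| = 10.4 cm lies outside the slab (half-thickness 0.0343 m). A symmetric pillbox spanning the full slab encloses Q_enc = ρ·d·A.
Flux = 2EA ⇒ E = |ρ|d/(2ε₀), independent of distance outside.
E = (6.63e-4)(0.0686)/(2·8.85×10^-12) = 2.57e6 N/C.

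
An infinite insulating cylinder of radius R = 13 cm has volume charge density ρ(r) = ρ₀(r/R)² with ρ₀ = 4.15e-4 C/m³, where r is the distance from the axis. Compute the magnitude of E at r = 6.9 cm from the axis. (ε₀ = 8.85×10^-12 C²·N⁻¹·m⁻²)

By cylindrical symmetry E is radial; use a coaxial Gaussian cylinder of radius 6.9 cm and length L (r < R).
λ_enc = ∫₀^r ρ(r')·2πr' dr' = (2πρ₀/R²)·r^4/4 = 8.743×10^-7 C/m.
By Gauss's law (flux through the curved wall only), E·2πrL = λ_enc L/ε₀.
E = |λ_enc|/(2πε₀r) = (8.743×10^-7)/(2π·8.85×10^-12·0.069) = 2.28e5 N/C.

2.28×10^5 N/C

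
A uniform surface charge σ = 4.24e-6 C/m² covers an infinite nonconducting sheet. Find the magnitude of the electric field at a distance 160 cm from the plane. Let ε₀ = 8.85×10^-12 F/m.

2.40×10^5 N/C

Choose a cylindrical pillbox piercing the sheet, end faces (area A) parallel to it.
Flux Φ = 2EA and Q_enc = σA, so 2EA = σA/ε₀ ⇒ E = |σ|/(2ε₀), independent of distance.
E = |σ|/(2ε₀) = (4.24×10^-6)/(2·8.85×10^-12) = 2.40e5 N/C.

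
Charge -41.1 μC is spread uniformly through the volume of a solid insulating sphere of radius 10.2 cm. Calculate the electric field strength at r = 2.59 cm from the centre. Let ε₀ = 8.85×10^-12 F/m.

Use a concentric Gaussian sphere at r = 2.59 cm (r < R).
Only the charge within r is enclosed: Q_enc = Q·(r/R)³ = (-41.1 μC)·(2.59 cm/10.2 cm)³ = -6.729e-7 C.
By Gauss's law, ∮E·dA = E·4πr² = Q_enc/ε₀.
E = |Q_enc|/(4πε₀r²) = (6.729×10^-7)/(4π·8.85×10^-12·(0.0259)²) = 9.02e6 N/C.

|E| ≈ 9.02×10^6 N/C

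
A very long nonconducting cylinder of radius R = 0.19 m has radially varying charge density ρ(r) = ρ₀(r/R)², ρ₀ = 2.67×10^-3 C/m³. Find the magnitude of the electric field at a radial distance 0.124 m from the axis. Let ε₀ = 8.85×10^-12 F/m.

Take a coaxial cylindrical Gaussian surface of radius r = 0.124 m and length L (r < R).
λ_enc = ∫₀^r ρ(r')·2πr' dr' = (2πρ₀/R²)·r^4/4 = 2.747×10^-5 C/m.
By Gauss's law (flux through the curved wall only), E·2πrL = λ_enc L/ε₀.
E = |λ_enc|/(2πε₀r) = (2.747e-5)/(2π·8.85×10^-12·0.124) = 3.98×10^6 N/C.

E = 3.98×10^6 V/m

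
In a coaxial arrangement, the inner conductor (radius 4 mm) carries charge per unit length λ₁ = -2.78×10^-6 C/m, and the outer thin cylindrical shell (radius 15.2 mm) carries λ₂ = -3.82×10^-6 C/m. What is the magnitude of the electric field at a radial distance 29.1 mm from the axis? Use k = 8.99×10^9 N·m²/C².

|E| ≈ 4.08×10^6 N/C

Choose a coaxial cylinder of radius r = 29.1 mm (arbitrary length L) as the Gaussian surface (r > 15.2 mm, enclosing both).
λ_enc = λ₁ + λ₂ = (-2.78×10^-6) + (-3.82×10^-6) = -6.60×10^-6 C/m.
By Gauss's law (flux through the curved wall only), E·2πrL = λ_enc L/ε₀.
E = 2k|λ_enc|/r = 2(8.99×10^9)(6.60×10^-6)/(0.0291) = 4.08×10^6 N/C.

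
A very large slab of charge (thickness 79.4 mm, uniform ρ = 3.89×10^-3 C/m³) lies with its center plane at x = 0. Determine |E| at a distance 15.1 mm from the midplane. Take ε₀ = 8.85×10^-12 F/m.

|E| = 6.64×10^6 V/m

By symmetry E is perpendicular to the slab. A Gaussian pillbox from −15.1 mm to +15.1 mm (face area A) lies entirely within the slab.
Q_enc = ρ·(2x)·A and flux = 2EA, so 2EA = 2ρxA/ε₀ ⇒ E = |ρ|x/ε₀.
E = (3.89×10^-3)(0.0151)/(8.85×10^-12) = 6.64e6 N/C.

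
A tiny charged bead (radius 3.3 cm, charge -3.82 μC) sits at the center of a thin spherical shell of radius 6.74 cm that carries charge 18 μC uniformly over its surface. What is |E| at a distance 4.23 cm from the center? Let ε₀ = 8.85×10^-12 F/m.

By spherical symmetry E is radial; choose a Gaussian sphere of radius r = 4.23 cm (between the bodies, 3.3 cm < r < 6.74 cm).
Only the inner charge is enclosed; the outer shell contributes nothing inside itself. Q_enc = -3.82 μC = -3.82e-6 C.
Since E is radial and uniform over the Gaussian sphere, Φ = E·4πr² = Q_enc/ε₀.
E = |Q_enc|/(4πε₀r²) = (3.82×10^-6)/(4π·8.85×10^-12·(0.0423)²) = 1.92e7 N/C.

|E| = 1.92×10^7 N/C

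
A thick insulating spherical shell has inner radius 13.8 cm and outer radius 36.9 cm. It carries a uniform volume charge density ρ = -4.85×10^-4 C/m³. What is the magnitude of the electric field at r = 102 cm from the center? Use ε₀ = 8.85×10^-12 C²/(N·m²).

|E| = 8.36×10^5 N/C

Symmetry ⇒ E = E(r) r̂. Gaussian sphere of radius r = 102 cm (r > 36.9 cm, enclosing the whole shell).
Q_enc = ρ·(4π/3)(b³ − a³) = (-4.85×10^-4)·(4π/3)·((0.369)³ − (0.138)³) = -9.673e-5 C.
Since E is radial and uniform over the Gaussian sphere, Φ = E·4πr² = Q_enc/ε₀.
E = |Q_enc|/(4πε₀r²) = (9.673×10^-5)/(4π·8.85×10^-12·(1.02)²) = 8.36×10^5 N/C.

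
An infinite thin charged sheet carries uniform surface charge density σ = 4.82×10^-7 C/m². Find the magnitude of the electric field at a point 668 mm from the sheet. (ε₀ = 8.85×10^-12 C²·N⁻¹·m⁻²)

|E| ≈ 2.72e4 N/C

By planar symmetry E is perpendicular to the sheet and uniform; use a Gaussian pillbox with flat faces of area A on each side of the sheet.
Flux Φ = 2EA and Q_enc = σA, so 2EA = σA/ε₀ ⇒ E = |σ|/(2ε₀), independent of distance.
E = |σ|/(2ε₀) = (4.82×10^-7)/(2·8.85×10^-12) = 2.72×10^4 N/C.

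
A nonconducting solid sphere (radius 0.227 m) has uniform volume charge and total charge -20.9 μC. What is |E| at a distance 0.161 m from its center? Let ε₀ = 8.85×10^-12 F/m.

Take a concentric spherical Gaussian surface of radius r = 0.161 m (r < R).
For a uniform sphere the enclosed fraction is (r/R)³, so Q_enc = (-20.9 μC)(0.161/0.227)³ = -7.457e-6 C.
Applying ∮E·dA = Q_enc/ε₀ with Φ = E(4πr²):
E = |Q_enc|/(4πε₀r²) = (7.457×10^-6)/(4π·8.85×10^-12·(0.161)²) = 2.59×10^6 N/C.

|E| ≈ 2.59×10^6 N/C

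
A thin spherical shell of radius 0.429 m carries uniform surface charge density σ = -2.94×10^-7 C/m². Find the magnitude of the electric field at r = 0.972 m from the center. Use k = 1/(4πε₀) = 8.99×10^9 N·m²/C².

E = 6.47×10^3 N/C

By spherical symmetry E is radial; choose a Gaussian sphere of radius r = 0.972 m (r > 0.429 m).
The entire shell is enclosed: Q_enc = σ·4πR² = (-2.94×10^-7)·4π·(0.429)² = -6.799×10^-7 C.
Applying ∮E·dA = Q_enc/ε₀ with Φ = E(4πr²):
E = k|Q_enc|/r² = (8.99×10^9)(6.799e-7)/(0.972)² = 6.47e3 N/C.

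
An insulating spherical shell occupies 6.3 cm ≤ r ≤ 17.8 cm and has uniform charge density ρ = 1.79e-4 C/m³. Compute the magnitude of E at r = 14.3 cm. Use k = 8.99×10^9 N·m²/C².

Take a concentric spherical Gaussian surface of radius r = 14.3 cm (within the shell material, 6.3 cm < r < 17.8 cm).
Enclosed charge is the volume from a to r: Q_enc = (4π/3)ρ(r³ − a³) = 2.005e-6 C.
Applying ∮E·dA = Q_enc/ε₀ with Φ = E(4πr²):
E = k|Q_enc|/r² = (8.99×10^9)(2.005×10^-6)/(0.143)² = 8.81×10^5 N/C.

E = 8.81×10^5 N/C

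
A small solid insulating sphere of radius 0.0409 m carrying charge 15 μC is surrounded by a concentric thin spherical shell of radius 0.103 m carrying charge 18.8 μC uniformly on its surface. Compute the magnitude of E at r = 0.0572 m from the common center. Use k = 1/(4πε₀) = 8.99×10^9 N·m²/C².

Use a concentric Gaussian sphere at r = 0.0572 m (between the bodies, 0.0409 m < r < 0.103 m).
The shell at 0.103 m lies outside the Gaussian surface, so Q_enc = 15 μC = 1.50e-5 C.
By Gauss's law, ∮E·dA = E·4πr² = Q_enc/ε₀.
E = k|Q_enc|/r² = (8.99×10^9)(1.50×10^-5)/(0.0572)² = 4.12×10^7 N/C.

E ≈ 4.12×10^7 N/C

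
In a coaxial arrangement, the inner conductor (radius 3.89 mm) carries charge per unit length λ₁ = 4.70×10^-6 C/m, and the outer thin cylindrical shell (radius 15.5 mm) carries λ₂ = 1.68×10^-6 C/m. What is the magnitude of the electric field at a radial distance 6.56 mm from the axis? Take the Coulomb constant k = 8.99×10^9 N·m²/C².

E = 1.29×10^7 V/m

Choose a coaxial cylinder of radius r = 6.56 mm (arbitrary length L) as the Gaussian surface (between the conductors, 3.89 mm < r < 15.5 mm).
Only the inner wire is enclosed; the outer shell contributes nothing inside itself. λ_enc = λ₁ = 4.70×10^-6 C/m.
Since E is radial and uniform over the curved surface, Φ = E·2πrL = Q_enc/ε₀ = λ_enc L/ε₀.
E = 2k|λ_enc|/r = 2(8.99×10^9)(4.70×10^-6)/(0.00656) = 1.29×10^7 N/C.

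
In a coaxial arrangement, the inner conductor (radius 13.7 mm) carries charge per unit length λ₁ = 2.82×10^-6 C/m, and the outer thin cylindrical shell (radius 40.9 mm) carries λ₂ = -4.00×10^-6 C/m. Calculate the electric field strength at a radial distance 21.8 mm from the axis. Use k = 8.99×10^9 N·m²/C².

|E| ≈ 2.33×10^6 V/m

Choose a coaxial cylinder of radius r = 21.8 mm (arbitrary length L) as the Gaussian surface (between the conductors, 13.7 mm < r < 40.9 mm).
Only the inner wire is enclosed; the outer shell contributes nothing inside itself. λ_enc = λ₁ = 2.82×10^-6 C/m.
By Gauss's law (flux through the curved wall only), E·2πrL = λ_enc L/ε₀.
E = 2k|λ_enc|/r = 2(8.99×10^9)(2.82e-6)/(0.0218) = 2.33×10^6 N/C.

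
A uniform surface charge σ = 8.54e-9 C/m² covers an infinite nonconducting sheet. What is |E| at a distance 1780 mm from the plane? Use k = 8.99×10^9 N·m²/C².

Choose a cylindrical pillbox piercing the sheet, end faces (area A) parallel to it.
Flux Φ = 2EA and Q_enc = σA, so 2EA = σA/ε₀ ⇒ E = |σ|/(2ε₀), independent of distance.
E = 2πk|σ| = 2π(8.99×10^9)(8.54e-9) = 482 N/C.

482 V/m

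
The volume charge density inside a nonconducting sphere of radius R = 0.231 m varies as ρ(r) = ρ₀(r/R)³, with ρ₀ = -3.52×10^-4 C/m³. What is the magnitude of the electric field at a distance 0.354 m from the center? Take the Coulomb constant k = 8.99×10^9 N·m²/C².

Take a concentric spherical Gaussian surface of radius r = 0.354 m (r > R, all charge enclosed).
Q_enc = 4π ∫₀^R ρ₀(r'/R)^3 r'² dr' = 4πρ₀R³/6 = -9.087e-6 C.
By Gauss's law, ∮E·dA = E·4πr² = Q_enc/ε₀.
E = k|Q_enc|/r² = (8.99×10^9)(9.087×10^-6)/(0.354)² = 6.52×10^5 N/C.

E = 6.52×10^5 N/C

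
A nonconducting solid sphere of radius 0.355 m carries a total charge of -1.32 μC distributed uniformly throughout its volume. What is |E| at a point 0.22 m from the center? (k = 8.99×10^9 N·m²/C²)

Use a concentric Gaussian sphere at r = 0.22 m (r < R).
For a uniform sphere the enclosed fraction is (r/R)³, so Q_enc = (-1.32 μC)(0.22/0.355)³ = -3.142×10^-7 C.
By Gauss's law, ∮E·dA = E·4πr² = Q_enc/ε₀.
E = k|Q_enc|/r² = (8.99×10^9)(3.142e-7)/(0.22)² = 5.84×10^4 N/C.

E = 5.84×10^4 N/C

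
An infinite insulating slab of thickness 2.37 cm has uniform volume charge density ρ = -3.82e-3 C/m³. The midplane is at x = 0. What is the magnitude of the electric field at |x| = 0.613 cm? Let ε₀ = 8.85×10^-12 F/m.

By symmetry E is perpendicular to the slab. A Gaussian pillbox from −0.613 cm to +0.613 cm (face area A) lies entirely within the slab.
Q_enc = ρ·(2x)·A and flux = 2EA, so 2EA = 2ρxA/ε₀ ⇒ E = |ρ|x/ε₀.
E = (3.82e-3)(0.00613)/(8.85×10^-12) = 2.65×10^6 N/C.

E ≈ 2.65×10^6 V/m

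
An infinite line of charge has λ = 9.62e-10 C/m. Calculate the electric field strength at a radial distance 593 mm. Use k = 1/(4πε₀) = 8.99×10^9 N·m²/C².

E ≈ 29.2 N/C

Choose a coaxial cylinder of radius r = 593 mm (arbitrary length L) as the Gaussian surface.
Q_enc = λL, so λ_enc = 9.62×10^-10 C/m.
Applying ∮E·dA = Q_enc/ε₀ with the end caps contributing no flux:
E = 2k|λ_enc|/r = 2(8.99×10^9)(9.62e-10)/(0.593) = 29.2 N/C.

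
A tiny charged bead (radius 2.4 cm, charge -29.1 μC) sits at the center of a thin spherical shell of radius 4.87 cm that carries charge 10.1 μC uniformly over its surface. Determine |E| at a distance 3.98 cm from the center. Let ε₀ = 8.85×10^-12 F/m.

|E| = 1.65×10^8 V/m

Symmetry ⇒ E = E(r) r̂. Gaussian sphere of radius r = 3.98 cm (between the bodies, 2.4 cm < r < 4.87 cm).
The shell at 4.87 cm lies outside the Gaussian surface, so Q_enc = -29.1 μC = -2.91×10^-5 C.
Applying ∮E·dA = Q_enc/ε₀ with Φ = E(4πr²):
E = |Q_enc|/(4πε₀r²) = (2.91e-5)/(4π·8.85×10^-12·(0.0398)²) = 1.65×10^8 N/C.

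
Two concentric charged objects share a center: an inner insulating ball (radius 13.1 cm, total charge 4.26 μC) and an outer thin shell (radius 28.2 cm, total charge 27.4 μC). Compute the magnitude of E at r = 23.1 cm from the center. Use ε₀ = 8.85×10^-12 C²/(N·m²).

Use a concentric Gaussian sphere at r = 23.1 cm (between the bodies, 13.1 cm < r < 28.2 cm).
Only the inner charge is enclosed; the outer shell contributes nothing inside itself. Q_enc = 4.26 μC = 4.26×10^-6 C.
By Gauss's law, ∮E·dA = E·4πr² = Q_enc/ε₀.
E = |Q_enc|/(4πε₀r²) = (4.26×10^-6)/(4π·8.85×10^-12·(0.231)²) = 7.18×10^5 N/C.

E ≈ 7.18×10^5 N/C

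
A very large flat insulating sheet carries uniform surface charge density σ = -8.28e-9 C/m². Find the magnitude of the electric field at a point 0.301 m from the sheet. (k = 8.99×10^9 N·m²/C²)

E ≈ 468 V/m

Choose a cylindrical pillbox piercing the sheet, end faces (area A) parallel to it.
Only the two end caps contribute flux: Φ = 2EA. With Q_enc = σA, Gauss's law gives E = |σ|/(2ε₀).
E = 2πk|σ| = 2π(8.99×10^9)(8.28×10^-9) = 468 N/C.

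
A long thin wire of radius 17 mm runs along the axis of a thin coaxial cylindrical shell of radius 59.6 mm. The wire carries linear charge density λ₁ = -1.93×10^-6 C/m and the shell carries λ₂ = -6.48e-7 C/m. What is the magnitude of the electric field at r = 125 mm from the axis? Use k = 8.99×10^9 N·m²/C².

By cylindrical symmetry E is radial; use a coaxial Gaussian cylinder of radius 125 mm and length L (r > 59.6 mm, enclosing both).
λ_enc = λ₁ + λ₂ = (-1.93×10^-6) + (-6.48e-7) = -2.578e-6 C/m.
Applying ∮E·dA = Q_enc/ε₀ with the end caps contributing no flux:
E = 2k|λ_enc|/r = 2(8.99×10^9)(2.578e-6)/(0.125) = 3.71e5 N/C.

3.71e5 N/C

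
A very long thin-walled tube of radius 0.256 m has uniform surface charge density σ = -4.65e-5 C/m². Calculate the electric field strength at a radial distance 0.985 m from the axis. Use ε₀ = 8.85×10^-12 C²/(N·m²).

Coaxial Gaussian cylinder, radius r = 0.985 m, length L (r > 0.256 m).
The whole shell is enclosed: λ_enc = σ·2πR = (-4.65×10^-5)·2π·(0.256) = -7.48e-5 C/m.
Since E is radial and uniform over the curved surface, Φ = E·2πrL = Q_enc/ε₀ = λ_enc L/ε₀.
E = |λ_enc|/(2πε₀r) = (7.48×10^-5)/(2π·8.85×10^-12·0.985) = 1.37e6 N/C.

E = 1.37×10^6 N/C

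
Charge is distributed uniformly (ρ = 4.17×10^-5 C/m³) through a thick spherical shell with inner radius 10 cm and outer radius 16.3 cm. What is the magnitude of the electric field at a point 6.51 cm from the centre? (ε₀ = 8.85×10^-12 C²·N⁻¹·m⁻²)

|E| = 0 V/m

By spherical symmetry E is radial; choose a Gaussian sphere of radius r = 6.51 cm (r < 10 cm, inside the empty cavity).
Q_enc = 0 (all charge lies at larger r); Gauss's law gives E = 0.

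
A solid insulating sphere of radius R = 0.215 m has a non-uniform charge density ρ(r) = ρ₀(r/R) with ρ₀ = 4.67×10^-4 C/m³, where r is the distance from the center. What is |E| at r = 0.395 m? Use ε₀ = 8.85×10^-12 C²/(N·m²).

Take a concentric spherical Gaussian surface of radius r = 0.395 m (r > R, all charge enclosed).
Q_enc = 4π ∫₀^R ρ₀(r'/R)^1 r'² dr' = 4πρ₀R³/4 = 1.458×10^-5 C.
Gauss's law: E·4πr² = Q_enc/ε₀.
E = |Q_enc|/(4πε₀r²) = (1.458e-5)/(4π·8.85×10^-12·(0.395)²) = 8.40e5 N/C.

|E| = 8.40×10^5 V/m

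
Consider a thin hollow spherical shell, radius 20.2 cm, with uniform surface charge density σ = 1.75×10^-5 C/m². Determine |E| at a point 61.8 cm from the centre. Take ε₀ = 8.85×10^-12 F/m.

Use a concentric Gaussian sphere at r = 61.8 cm (r > 20.2 cm).
The entire shell is enclosed: Q_enc = σ·4πR² = (1.75×10^-5)·4π·(0.202)² = 8.973e-6 C.
Gauss's law: E·4πr² = Q_enc/ε₀.
E = |Q_enc|/(4πε₀r²) = (8.973e-6)/(4π·8.85×10^-12·(0.618)²) = 2.11×10^5 N/C.

2.11×10^5 V/m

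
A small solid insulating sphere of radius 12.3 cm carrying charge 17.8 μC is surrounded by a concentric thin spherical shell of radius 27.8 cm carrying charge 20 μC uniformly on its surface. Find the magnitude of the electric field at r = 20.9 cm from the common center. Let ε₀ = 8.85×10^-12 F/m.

3.66e6 V/m

Symmetry ⇒ E = E(r) r̂. Gaussian sphere of radius r = 20.9 cm (between the bodies, 12.3 cm < r < 27.8 cm).
The shell at 27.8 cm lies outside the Gaussian surface, so Q_enc = 17.8 μC = 1.78×10^-5 C.
Applying ∮E·dA = Q_enc/ε₀ with Φ = E(4πr²):
E = |Q_enc|/(4πε₀r²) = (1.78e-5)/(4π·8.85×10^-12·(0.209)²) = 3.66e6 N/C.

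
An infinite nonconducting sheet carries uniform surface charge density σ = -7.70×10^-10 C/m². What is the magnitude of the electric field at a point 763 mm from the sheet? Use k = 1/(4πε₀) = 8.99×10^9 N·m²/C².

E = 43.5 N/C

Choose a cylindrical pillbox piercing the sheet, end faces (area A) parallel to it.
Only the two end caps contribute flux: Φ = 2EA. With Q_enc = σA, Gauss's law gives E = |σ|/(2ε₀).
E = 2πk|σ| = 2π(8.99×10^9)(7.70×10^-10) = 43.5 N/C.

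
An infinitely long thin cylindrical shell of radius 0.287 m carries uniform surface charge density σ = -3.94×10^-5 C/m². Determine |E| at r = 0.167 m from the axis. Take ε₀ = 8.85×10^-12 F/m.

E = 0

By cylindrical symmetry E is radial; use a coaxial Gaussian cylinder of radius 0.167 m and length L (r < 0.287 m, inside the shell).
No charge is enclosed, so Gauss's law gives E·2πrL = 0 ⇒ E = 0.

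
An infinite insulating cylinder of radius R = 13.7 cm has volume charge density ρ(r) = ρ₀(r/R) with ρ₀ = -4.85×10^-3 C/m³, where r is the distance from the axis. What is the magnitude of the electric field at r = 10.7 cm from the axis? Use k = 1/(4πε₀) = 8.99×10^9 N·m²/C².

By cylindrical symmetry E is radial; use a coaxial Gaussian cylinder of radius 10.7 cm and length L (r < R).
λ_enc = ∫₀^r ρ(r')·2πr' dr' = (2πρ₀/R)·r^3/3 = -9.083×10^-5 C/m.
Gauss's law: E·2πrL = λ_enc L/ε₀.
E = 2k|λ_enc|/r = 2(8.99×10^9)(9.083×10^-5)/(0.107) = 1.53×10^7 N/C.

1.53×10^7 V/m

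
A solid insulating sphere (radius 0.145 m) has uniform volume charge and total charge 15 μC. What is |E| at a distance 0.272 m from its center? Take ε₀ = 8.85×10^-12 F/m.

Take a concentric spherical Gaussian surface of radius r = 0.272 m (r > R, so the entire charge is enclosed).
Q_enc = 15 μC = 1.50e-5 C.
By Gauss's law, ∮E·dA = E·4πr² = Q_enc/ε₀.
E = |Q_enc|/(4πε₀r²) = (1.50e-5)/(4π·8.85×10^-12·(0.272)²) = 1.82e6 N/C.

|E| = 1.82e6 N/C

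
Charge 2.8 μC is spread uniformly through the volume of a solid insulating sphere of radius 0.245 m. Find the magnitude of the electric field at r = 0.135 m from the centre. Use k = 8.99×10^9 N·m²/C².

|E| = 2.31×10^5 N/C

Take a concentric spherical Gaussian surface of radius r = 0.135 m (r < R).
For a uniform sphere the enclosed fraction is (r/R)³, so Q_enc = (2.8 μC)(0.135/0.245)³ = 4.684×10^-7 C.
Gauss's law: E·4πr² = Q_enc/ε₀.
E = k|Q_enc|/r² = (8.99×10^9)(4.684×10^-7)/(0.135)² = 2.31×10^5 N/C.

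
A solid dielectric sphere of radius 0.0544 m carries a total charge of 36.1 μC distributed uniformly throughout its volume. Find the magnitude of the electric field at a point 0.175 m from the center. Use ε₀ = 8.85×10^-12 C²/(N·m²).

1.06×10^7 V/m

By spherical symmetry E is radial; choose a Gaussian sphere of radius r = 0.175 m (r > R, so the entire charge is enclosed).
Q_enc = 36.1 μC = 3.61×10^-5 C.
By Gauss's law, ∮E·dA = E·4πr² = Q_enc/ε₀.
E = |Q_enc|/(4πε₀r²) = (3.61e-5)/(4π·8.85×10^-12·(0.175)²) = 1.06×10^7 N/C.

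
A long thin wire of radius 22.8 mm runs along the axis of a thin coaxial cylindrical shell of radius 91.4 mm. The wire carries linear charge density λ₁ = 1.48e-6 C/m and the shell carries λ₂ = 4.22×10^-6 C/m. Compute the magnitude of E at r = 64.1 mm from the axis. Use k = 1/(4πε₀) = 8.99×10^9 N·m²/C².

Choose a coaxial cylinder of radius r = 64.1 mm (arbitrary length L) as the Gaussian surface (between the conductors, 22.8 mm < r < 91.4 mm).
Only the inner wire is enclosed; the outer shell contributes nothing inside itself. λ_enc = λ₁ = 1.48e-6 C/m.
Applying ∮E·dA = Q_enc/ε₀ with the end caps contributing no flux:
E = 2k|λ_enc|/r = 2(8.99×10^9)(1.48×10^-6)/(0.0641) = 4.15e5 N/C.

E = 4.15×10^5 N/C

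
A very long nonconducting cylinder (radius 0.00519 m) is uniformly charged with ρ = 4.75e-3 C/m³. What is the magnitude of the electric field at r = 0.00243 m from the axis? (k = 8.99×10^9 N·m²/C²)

|E| ≈ 6.52×10^5 V/m

Choose a coaxial cylinder of radius r = 0.00243 m (arbitrary length L) as the Gaussian surface (r < R).
Charge inside radius r per length L is ρ·πr²·L, so λ_enc = ρπr² = 8.812×10^-8 C/m.
Since E is radial and uniform over the curved surface, Φ = E·2πrL = Q_enc/ε₀ = λ_enc L/ε₀.
E = 2k|λ_enc|/r = 2(8.99×10^9)(8.812×10^-8)/(0.00243) = 6.52×10^5 N/C.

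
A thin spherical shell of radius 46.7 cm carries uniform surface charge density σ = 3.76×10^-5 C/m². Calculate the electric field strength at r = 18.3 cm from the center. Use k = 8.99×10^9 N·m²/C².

E = 0 (no enclosed charge)

Symmetry ⇒ E = E(r) r̂. Gaussian sphere of radius r = 18.3 cm (inside the shell, r < 46.7 cm).
All the charge is outside the Gaussian surface: Q_enc = 0, hence E = 0 everywhere inside the shell.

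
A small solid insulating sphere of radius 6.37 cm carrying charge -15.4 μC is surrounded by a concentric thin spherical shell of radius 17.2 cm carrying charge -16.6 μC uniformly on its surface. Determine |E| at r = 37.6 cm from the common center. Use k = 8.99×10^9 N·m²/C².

E = 2.03e6 N/C

Symmetry ⇒ E = E(r) r̂. Gaussian sphere of radius r = 37.6 cm (r > 17.2 cm, enclosing both).
Q_enc = (-15.4 μC) + (-16.6 μC) = -3.20e-5 C.
By Gauss's law, ∮E·dA = E·4πr² = Q_enc/ε₀.
E = k|Q_enc|/r² = (8.99×10^9)(3.20e-5)/(0.376)² = 2.03×10^6 N/C.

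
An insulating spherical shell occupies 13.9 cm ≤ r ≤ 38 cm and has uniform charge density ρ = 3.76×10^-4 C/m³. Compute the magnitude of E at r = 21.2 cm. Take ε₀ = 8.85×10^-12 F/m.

Symmetry ⇒ E = E(r) r̂. Gaussian sphere of radius r = 21.2 cm (within the shell material, 13.9 cm < r < 38 cm).
Only the shell between 13.9 cm and r is enclosed: Q_enc = ρ·(4π/3)(r³ − a³) = (3.76×10^-4)·(4π/3)·((0.212)³ − (0.139)³) = 1.078×10^-5 C.
By Gauss's law, ∮E·dA = E·4πr² = Q_enc/ε₀.
E = |Q_enc|/(4πε₀r²) = (1.078×10^-5)/(4π·8.85×10^-12·(0.212)²) = 2.16×10^6 N/C.

|E| = 2.16×10^6 N/C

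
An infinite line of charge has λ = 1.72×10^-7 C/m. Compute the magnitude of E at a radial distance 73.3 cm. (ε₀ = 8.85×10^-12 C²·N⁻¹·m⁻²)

By cylindrical symmetry E is radial; use a coaxial Gaussian cylinder of radius 73.3 cm and length L.
Q_enc = λL, so λ_enc = 1.72×10^-7 C/m.
By Gauss's law (flux through the curved wall only), E·2πrL = λ_enc L/ε₀.
E = |λ_enc|/(2πε₀r) = (1.72×10^-7)/(2π·8.85×10^-12·0.733) = 4.22e3 N/C.

E ≈ 4.22×10^3 V/m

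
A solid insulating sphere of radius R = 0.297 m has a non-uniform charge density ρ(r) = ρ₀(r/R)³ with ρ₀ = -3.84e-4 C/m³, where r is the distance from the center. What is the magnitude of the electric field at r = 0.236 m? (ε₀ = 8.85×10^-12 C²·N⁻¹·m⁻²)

E = 8.56e5 V/m

Symmetry ⇒ E = E(r) r̂. Gaussian sphere of radius r = 0.236 m (r < R).
Q_enc = ∫₀^r ρ(r')·4πr'² dr' = (4πρ₀/R³) ∫₀^r r'^5 dr' = 4πρ₀ r^6/(6·R³) = -5.304e-6 C.
Gauss's law: E·4πr² = Q_enc/ε₀.
E = |Q_enc|/(4πε₀r²) = (5.304e-6)/(4π·8.85×10^-12·(0.236)²) = 8.56×10^5 N/C.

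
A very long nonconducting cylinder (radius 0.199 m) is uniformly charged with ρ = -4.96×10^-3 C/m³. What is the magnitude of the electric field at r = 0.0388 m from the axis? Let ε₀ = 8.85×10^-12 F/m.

|E| ≈ 1.09×10^7 N/C

Coaxial Gaussian cylinder, radius r = 0.0388 m, length L (r < R).
Charge inside radius r per length L is ρ·πr²·L, so λ_enc = ρπr² = -2.346×10^-5 C/m.
Applying ∮E·dA = Q_enc/ε₀ with the end caps contributing no flux:
E = |λ_enc|/(2πε₀r) = (2.346×10^-5)/(2π·8.85×10^-12·0.0388) = 1.09e7 N/C.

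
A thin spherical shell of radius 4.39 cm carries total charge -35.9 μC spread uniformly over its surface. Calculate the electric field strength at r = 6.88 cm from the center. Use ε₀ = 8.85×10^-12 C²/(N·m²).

Symmetry ⇒ E = E(r) r̂. Gaussian sphere of radius r = 6.88 cm (r > 4.39 cm).
The entire shell is enclosed: Q_enc = -3.59e-5 C.
Gauss's law: E·4πr² = Q_enc/ε₀.
E = |Q_enc|/(4πε₀r²) = (3.59e-5)/(4π·8.85×10^-12·(0.0688)²) = 6.82×10^7 N/C.

6.82e7 V/m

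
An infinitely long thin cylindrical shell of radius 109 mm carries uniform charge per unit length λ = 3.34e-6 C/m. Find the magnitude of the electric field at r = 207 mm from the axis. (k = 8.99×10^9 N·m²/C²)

|E| ≈ 2.90×10^5 N/C

Choose a coaxial cylinder of radius r = 207 mm (arbitrary length L) as the Gaussian surface (r > 109 mm).
The full line charge is enclosed: λ_enc = 3.34×10^-6 C/m.
By Gauss's law (flux through the curved wall only), E·2πrL = λ_enc L/ε₀.
E = 2k|λ_enc|/r = 2(8.99×10^9)(3.34e-6)/(0.207) = 2.90×10^5 N/C.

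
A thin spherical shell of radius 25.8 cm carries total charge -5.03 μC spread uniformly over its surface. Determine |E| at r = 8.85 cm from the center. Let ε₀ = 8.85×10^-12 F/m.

E = 0 (no enclosed charge)

Take a concentric spherical Gaussian surface of radius r = 8.85 cm (inside the shell, r < 25.8 cm).
No charge lies within this surface, so Q_enc = 0 and Gauss's law gives E·4πr² = 0 ⇒ E = 0.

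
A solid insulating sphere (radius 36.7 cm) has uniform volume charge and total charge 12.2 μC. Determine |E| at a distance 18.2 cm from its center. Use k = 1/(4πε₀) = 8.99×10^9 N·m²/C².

Symmetry ⇒ E = E(r) r̂. Gaussian sphere of radius r = 18.2 cm (r < R).
For a uniform sphere the enclosed fraction is (r/R)³, so Q_enc = (12.2 μC)(0.182/0.367)³ = 1.488e-6 C.
Since E is radial and uniform over the Gaussian sphere, Φ = E·4πr² = Q_enc/ε₀.
E = k|Q_enc|/r² = (8.99×10^9)(1.488×10^-6)/(0.182)² = 4.04×10^5 N/C.

|E| = 4.04×10^5 V/m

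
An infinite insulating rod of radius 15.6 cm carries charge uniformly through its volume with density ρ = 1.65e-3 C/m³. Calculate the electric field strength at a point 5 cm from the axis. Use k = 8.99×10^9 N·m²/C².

Coaxial Gaussian cylinder, radius r = 5 cm, length L (r < R).
Enclosed charge per unit length: λ_enc = ρ·πr² = (1.65×10^-3)π(0.05)² = 1.296e-5 C/m.
Applying ∮E·dA = Q_enc/ε₀ with the end caps contributing no flux:
E = 2k|λ_enc|/r = 2(8.99×10^9)(1.296e-5)/(0.05) = 4.66×10^6 N/C.

E ≈ 4.66×10^6 V/m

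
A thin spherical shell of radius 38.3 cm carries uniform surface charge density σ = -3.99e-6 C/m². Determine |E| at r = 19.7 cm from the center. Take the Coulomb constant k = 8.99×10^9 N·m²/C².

E = 0

By spherical symmetry E is radial; choose a Gaussian sphere of radius r = 19.7 cm (inside the shell, r < 38.3 cm).
All the charge is outside the Gaussian surface: Q_enc = 0, hence E = 0 everywhere inside the shell.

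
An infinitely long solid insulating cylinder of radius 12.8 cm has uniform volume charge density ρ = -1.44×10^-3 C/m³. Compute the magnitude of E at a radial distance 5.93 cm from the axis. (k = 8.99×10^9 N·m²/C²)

Take a coaxial cylindrical Gaussian surface of radius r = 5.93 cm and length L (r < R).
Charge inside radius r per length L is ρ·πr²·L, so λ_enc = ρπr² = -1.591e-5 C/m.
Gauss's law: E·2πrL = λ_enc L/ε₀.
E = 2k|λ_enc|/r = 2(8.99×10^9)(1.591e-5)/(0.0593) = 4.82×10^6 N/C.

|E| ≈ 4.82e6 N/C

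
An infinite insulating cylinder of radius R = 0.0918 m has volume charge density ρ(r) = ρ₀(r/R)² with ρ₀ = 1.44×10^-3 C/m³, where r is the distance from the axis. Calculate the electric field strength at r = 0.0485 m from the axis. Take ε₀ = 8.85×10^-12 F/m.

Coaxial Gaussian cylinder, radius r = 0.0485 m, length L (r < R).
λ_enc = ∫₀^r ρ(r')·2πr' dr' = (2πρ₀/R²)·r^4/4 = 1.485×10^-6 C/m.
Since E is radial and uniform over the curved surface, Φ = E·2πrL = Q_enc/ε₀ = λ_enc L/ε₀.
E = |λ_enc|/(2πε₀r) = (1.485×10^-6)/(2π·8.85×10^-12·0.0485) = 5.51e5 N/C.

E = 5.51×10^5 V/m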